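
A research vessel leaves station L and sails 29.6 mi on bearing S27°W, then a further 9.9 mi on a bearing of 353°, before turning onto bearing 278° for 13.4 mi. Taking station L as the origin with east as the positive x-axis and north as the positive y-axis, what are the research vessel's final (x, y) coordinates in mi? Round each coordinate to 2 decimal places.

Leg 1 (S27°W, 29.6 mi): east 29.6 sin 207° = -13.44, north 29.6 cos 207° = -26.37
Leg 2 (353°, 9.9 mi): east 9.9 sin 353° = -1.21, north 9.9 cos 353° = 9.83
Leg 3 (278°, 13.4 mi): east 13.4 sin 278° = -13.27, north 13.4 cos 278° = 1.86
Summing: -27.91 mi east, -14.68 mi north → (-27.91, -14.68).

(-27.91, -14.68)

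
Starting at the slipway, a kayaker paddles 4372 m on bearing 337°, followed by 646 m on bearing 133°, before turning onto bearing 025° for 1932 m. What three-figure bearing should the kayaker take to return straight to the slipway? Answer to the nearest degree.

Leg 1 (337°, 4372 m): east 4372 sin 337° = -1708.28, north 4372 cos 337° = 4024.45
Leg 2 (133°, 646 m): east 646 sin 133° = 472.45, north 646 cos 133° = -440.57
Leg 3 (025°, 1932 m): east 1932 sin 25° = 816.50, north 1932 cos 25° = 1750.99
Net displacement: -419.32 east, 5334.86 north. Direction back to start is (419.32, -5334.86): bearing = atan2(419.32, -5334.86) mod 360° = 175.51° ≈ 176°.

176°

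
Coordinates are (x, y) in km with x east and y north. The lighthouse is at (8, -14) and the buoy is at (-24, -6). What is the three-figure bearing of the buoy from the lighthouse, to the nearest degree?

284°

Δeast = -24 − 8 = -32.00; Δnorth = -6 − -14 = 8.00.
Bearing = atan2(Δeast, Δnorth) mod 360° = 284.04° ≈ 284°.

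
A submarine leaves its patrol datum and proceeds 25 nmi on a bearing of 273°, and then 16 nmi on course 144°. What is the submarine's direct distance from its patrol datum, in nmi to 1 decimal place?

Leg 1 (273°, 25 nmi): east 25 sin 273° = -24.97, north 25 cos 273° = 1.31
Leg 2 (144°, 16 nmi): east 16 sin 144° = 9.40, north 16 cos 144° = -12.94
Net: -15.56 east, -11.64 north. Distance = √((-15.56)² + (-11.64)²) = 19.430 nmi.

19.4 nmi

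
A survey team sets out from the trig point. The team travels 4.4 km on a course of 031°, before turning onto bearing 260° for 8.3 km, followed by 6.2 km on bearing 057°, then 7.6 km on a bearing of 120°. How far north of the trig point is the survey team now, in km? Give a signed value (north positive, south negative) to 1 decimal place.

1.9 km

Leg 1 (031°, 4.4 km): east 4.4 sin 31° = 2.27, north 4.4 cos 31° = 3.77
Leg 2 (260°, 8.3 km): east 8.3 sin 260° = -8.17, north 8.3 cos 260° = -1.44
Leg 3 (057°, 6.2 km): east 6.2 sin 57° = 5.20, north 6.2 cos 57° = 3.38
Leg 4 (120°, 7.6 km): east 7.6 sin 120° = 6.58, north 7.6 cos 120° = -3.80
Net north component: 1.91 km.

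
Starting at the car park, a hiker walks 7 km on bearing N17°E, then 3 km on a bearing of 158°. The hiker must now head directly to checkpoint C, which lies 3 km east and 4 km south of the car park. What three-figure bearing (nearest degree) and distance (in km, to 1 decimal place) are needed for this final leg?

181°, 7.9 km

Leg 1 (N17°E, 7 km): east 7 sin 17° = 2.05, north 7 cos 17° = 6.69
Leg 2 (158°, 3 km): east 3 sin 158° = 1.12, north 3 cos 158° = -2.78
Current position: (3.17, 3.91). Target: (3, -4). Remaining: Δeast = -0.17, Δnorth = -7.91.
Bearing = atan2(-0.17, -7.91) mod 360° = 181.23°; distance = √((-0.17)² + (-7.91)²) = 7.914 km.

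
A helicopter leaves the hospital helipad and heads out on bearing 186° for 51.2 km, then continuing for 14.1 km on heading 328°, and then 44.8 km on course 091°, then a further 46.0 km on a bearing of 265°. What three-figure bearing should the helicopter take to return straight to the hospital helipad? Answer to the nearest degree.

018°

Leg 1 (186°, 51.2 km): east 51.2 sin 186° = -5.35, north 51.2 cos 186° = -50.92
Leg 2 (328°, 14.1 km): east 14.1 sin 328° = -7.47, north 14.1 cos 328° = 11.96
Leg 3 (091°, 44.8 km): east 44.8 sin 91° = 44.79, north 44.8 cos 91° = -0.78
Leg 4 (265°, 46.0 km): east 46.0 sin 265° = -45.82, north 46.0 cos 265° = -4.01
Net displacement: -13.86 east, -43.75 north. Direction back to start is (13.86, 43.75): bearing = atan2(13.86, 43.75) mod 360° = 17.57° ≈ 018°.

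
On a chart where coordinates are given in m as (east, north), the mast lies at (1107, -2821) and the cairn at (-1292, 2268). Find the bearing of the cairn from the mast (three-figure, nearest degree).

335°

Δeast = -1292 − 1107 = -2399.00; Δnorth = 2268 − -2821 = 5089.00.
Bearing = atan2(Δeast, Δnorth) mod 360° = 334.76° ≈ 335°.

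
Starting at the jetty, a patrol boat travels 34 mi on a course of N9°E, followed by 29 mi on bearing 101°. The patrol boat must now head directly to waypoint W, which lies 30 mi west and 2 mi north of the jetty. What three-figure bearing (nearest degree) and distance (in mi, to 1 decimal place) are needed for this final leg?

248°, 68.9 mi

Leg 1 (N9°E, 34 mi): east 34 sin 9° = 5.32, north 34 cos 9° = 33.58
Leg 2 (101°, 29 mi): east 29 sin 101° = 28.47, north 29 cos 101° = -5.53
Current position: (33.79, 28.05). Target: (-30, 2). Remaining: Δeast = -63.79, Δnorth = -26.05.
Bearing = atan2(-63.79, -26.05) mod 360° = 247.79°; distance = √((-63.79)² + (-26.05)²) = 68.900 mi.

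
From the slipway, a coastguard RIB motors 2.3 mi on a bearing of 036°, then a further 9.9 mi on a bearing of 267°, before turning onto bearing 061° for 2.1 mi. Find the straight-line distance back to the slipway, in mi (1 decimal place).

Leg 1 (036°, 2.3 mi): east 2.3 sin 36° = 1.35, north 2.3 cos 36° = 1.86
Leg 2 (267°, 9.9 mi): east 9.9 sin 267° = -9.89, north 9.9 cos 267° = -0.52
Leg 3 (061°, 2.1 mi): east 2.1 sin 61° = 1.84, north 2.1 cos 61° = 1.02
Net: -6.70 east, 2.36 north. Distance = √((-6.70)² + (2.36)²) = 7.102 mi.

7.1 mi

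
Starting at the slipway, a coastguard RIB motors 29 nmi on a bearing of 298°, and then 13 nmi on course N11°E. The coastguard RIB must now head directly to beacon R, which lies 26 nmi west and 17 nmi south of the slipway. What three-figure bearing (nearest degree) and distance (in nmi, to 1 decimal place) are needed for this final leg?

Leg 1 (298°, 29 nmi): east 29 sin 298° = -25.61, north 29 cos 298° = 13.61
Leg 2 (N11°E, 13 nmi): east 13 sin 11° = 2.48, north 13 cos 11° = 12.76
Current position: (-23.12, 26.38). Target: (-26, -17). Remaining: Δeast = -2.88, Δnorth = -43.38.
Bearing = atan2(-2.88, -43.38) mod 360° = 183.79°; distance = √((-2.88)² + (-43.38)²) = 43.471 nmi.

184°, 43.5 nmi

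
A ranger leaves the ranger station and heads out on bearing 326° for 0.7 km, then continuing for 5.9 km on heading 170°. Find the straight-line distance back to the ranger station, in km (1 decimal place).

Leg 1 (326°, 0.7 km): east 0.7 sin 326° = -0.39, north 0.7 cos 326° = 0.58
Leg 2 (170°, 5.9 km): east 5.9 sin 170° = 1.02, north 5.9 cos 170° = -5.81
Net: 0.63 east, -5.23 north. Distance = √((0.63)² + (-5.23)²) = 5.268 km.

5.3 km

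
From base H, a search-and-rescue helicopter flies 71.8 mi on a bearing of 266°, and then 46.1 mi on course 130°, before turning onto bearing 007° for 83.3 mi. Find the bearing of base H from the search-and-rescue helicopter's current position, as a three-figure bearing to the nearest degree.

151°

Leg 1 (266°, 71.8 mi): east 71.8 sin 266° = -71.63, north 71.8 cos 266° = -5.01
Leg 2 (130°, 46.1 mi): east 46.1 sin 130° = 35.31, north 46.1 cos 130° = -29.63
Leg 3 (007°, 83.3 mi): east 83.3 sin 7° = 10.15, north 83.3 cos 7° = 82.68
Net displacement: -26.16 east, 48.04 north. Direction back to start is (26.16, -48.04): bearing = atan2(26.16, -48.04) mod 360° = 151.43° ≈ 151°.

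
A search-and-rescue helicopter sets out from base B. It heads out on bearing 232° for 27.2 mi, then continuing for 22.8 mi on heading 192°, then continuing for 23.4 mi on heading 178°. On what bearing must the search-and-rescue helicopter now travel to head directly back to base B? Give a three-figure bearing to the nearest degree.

Leg 1 (232°, 27.2 mi): east 27.2 sin 232° = -21.43, north 27.2 cos 232° = -16.75
Leg 2 (192°, 22.8 mi): east 22.8 sin 192° = -4.74, north 22.8 cos 192° = -22.30
Leg 3 (178°, 23.4 mi): east 23.4 sin 178° = 0.82, north 23.4 cos 178° = -23.39
Net displacement: -25.36 east, -62.43 north. Direction back to start is (25.36, 62.43): bearing = atan2(25.36, 62.43) mod 360° = 22.10° ≈ 022°.

022°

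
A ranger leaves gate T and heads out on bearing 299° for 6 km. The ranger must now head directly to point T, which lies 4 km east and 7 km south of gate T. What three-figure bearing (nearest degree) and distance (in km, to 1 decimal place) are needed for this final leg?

137°, 13.6 km

Leg 1 (299°, 6 km): east 6 sin 299° = -5.25, north 6 cos 299° = 2.91
Current position: (-5.25, 2.91). Target: (4, -7). Remaining: Δeast = 9.25, Δnorth = -9.91.
Bearing = atan2(9.25, -9.91) mod 360° = 136.98°; distance = √((9.25)² + (-9.91)²) = 13.554 km.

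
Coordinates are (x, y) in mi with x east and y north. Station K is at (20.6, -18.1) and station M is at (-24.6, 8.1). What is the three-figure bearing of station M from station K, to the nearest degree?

Δeast = -24.6 − 20.6 = -45.20; Δnorth = 8.1 − -18.1 = 26.20.
Bearing = atan2(Δeast, Δnorth) mod 360° = 300.10° ≈ 300°.

300°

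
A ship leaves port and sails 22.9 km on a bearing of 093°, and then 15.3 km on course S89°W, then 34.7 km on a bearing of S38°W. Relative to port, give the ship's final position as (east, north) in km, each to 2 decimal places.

Leg 1 (093°, 22.9 km): east 22.9 sin 93° = 22.87, north 22.9 cos 93° = -1.20
Leg 2 (S89°W, 15.3 km): east 15.3 sin 269° = -15.30, north 15.3 cos 269° = -0.27
Leg 3 (S38°W, 34.7 km): east 34.7 sin 218° = -21.36, north 34.7 cos 218° = -27.34
Summing: -13.79 km east, -28.81 km north → (-13.79, -28.81).

(-13.79, -28.81)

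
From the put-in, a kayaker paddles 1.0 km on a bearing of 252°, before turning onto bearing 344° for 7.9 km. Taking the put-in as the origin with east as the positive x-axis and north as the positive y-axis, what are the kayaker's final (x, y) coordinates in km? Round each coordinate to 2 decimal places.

Leg 1 (252°, 1.0 km): east 1.0 sin 252° = -0.95, north 1.0 cos 252° = -0.31
Leg 2 (344°, 7.9 km): east 7.9 sin 344° = -2.18, north 7.9 cos 344° = 7.59
Summing: -3.13 km east, 7.28 km north → (-3.13, 7.28).

(-3.13, 7.28)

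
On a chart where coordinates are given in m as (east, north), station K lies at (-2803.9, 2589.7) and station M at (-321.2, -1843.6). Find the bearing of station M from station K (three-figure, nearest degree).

151°

Δeast = -321.2 − -2803.9 = 2482.70; Δnorth = -1843.6 − 2589.7 = -4433.30.
Bearing = atan2(Δeast, Δnorth) mod 360° = 150.75° ≈ 151°.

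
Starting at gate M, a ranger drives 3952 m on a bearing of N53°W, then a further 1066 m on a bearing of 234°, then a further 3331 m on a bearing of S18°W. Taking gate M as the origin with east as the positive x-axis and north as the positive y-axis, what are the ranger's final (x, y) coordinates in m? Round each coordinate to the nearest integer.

(-5048, -1416)

Leg 1 (N53°W, 3952 m): east 3952 sin 307° = -3156.21, north 3952 cos 307° = 2378.37
Leg 2 (234°, 1066 m): east 1066 sin 234° = -862.41, north 1066 cos 234° = -626.58
Leg 3 (S18°W, 3331 m): east 3331 sin 198° = -1029.34, north 3331 cos 198° = -3167.97
Summing: -5047.96 m east, -1416.18 m north → (-5048, -1416).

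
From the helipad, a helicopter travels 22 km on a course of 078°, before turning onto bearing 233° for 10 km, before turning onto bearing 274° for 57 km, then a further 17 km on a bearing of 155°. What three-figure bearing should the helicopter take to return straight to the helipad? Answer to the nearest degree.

Leg 1 (078°, 22 km): east 22 sin 78° = 21.52, north 22 cos 78° = 4.57
Leg 2 (233°, 10 km): east 10 sin 233° = -7.99, north 10 cos 233° = -6.02
Leg 3 (274°, 57 km): east 57 sin 274° = -56.86, north 57 cos 274° = 3.98
Leg 4 (155°, 17 km): east 17 sin 155° = 7.18, north 17 cos 155° = -15.41
Net displacement: -36.14 east, -12.88 north. Direction back to start is (36.14, 12.88): bearing = atan2(36.14, 12.88) mod 360° = 70.39° ≈ 070°.

070°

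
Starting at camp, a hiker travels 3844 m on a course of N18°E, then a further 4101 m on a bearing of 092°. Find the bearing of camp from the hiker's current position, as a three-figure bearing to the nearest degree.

236°

Leg 1 (N18°E, 3844 m): east 3844 sin 18° = 1187.86, north 3844 cos 18° = 3655.86
Leg 2 (092°, 4101 m): east 4101 sin 92° = 4098.50, north 4101 cos 92° = -143.12
Net displacement: 5286.36 east, 3512.74 north. Direction back to start is (-5286.36, -3512.74): bearing = atan2(-5286.36, -3512.74) mod 360° = 236.40° ≈ 236°.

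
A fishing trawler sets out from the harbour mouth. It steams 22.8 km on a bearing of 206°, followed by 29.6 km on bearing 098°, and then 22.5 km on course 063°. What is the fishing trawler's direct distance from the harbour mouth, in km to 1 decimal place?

Leg 1 (206°, 22.8 km): east 22.8 sin 206° = -9.99, north 22.8 cos 206° = -20.49
Leg 2 (098°, 29.6 km): east 29.6 sin 98° = 29.31, north 29.6 cos 98° = -4.12
Leg 3 (063°, 22.5 km): east 22.5 sin 63° = 20.05, north 22.5 cos 63° = 10.21
Net: 39.36 east, -14.40 north. Distance = √((39.36)² + (-14.40)²) = 41.915 km.

41.9 km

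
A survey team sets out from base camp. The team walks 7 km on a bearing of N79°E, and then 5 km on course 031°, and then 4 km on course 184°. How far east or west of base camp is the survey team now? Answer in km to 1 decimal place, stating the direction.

9.2 km east

Leg 1 (N79°E, 7 km): east 7 sin 79° = 6.87, north 7 cos 79° = 1.34
Leg 2 (031°, 5 km): east 5 sin 31° = 2.58, north 5 cos 31° = 4.29
Leg 3 (184°, 4 km): east 4 sin 184° = -0.28, north 4 cos 184° = -3.99
Net east component: 9.17 km.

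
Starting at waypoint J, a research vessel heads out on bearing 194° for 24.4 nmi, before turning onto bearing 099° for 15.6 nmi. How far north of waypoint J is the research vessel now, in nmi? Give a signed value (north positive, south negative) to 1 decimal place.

-26.1 nmi

Leg 1 (194°, 24.4 nmi): east 24.4 sin 194° = -5.90, north 24.4 cos 194° = -23.68
Leg 2 (099°, 15.6 nmi): east 15.6 sin 99° = 15.41, north 15.6 cos 99° = -2.44
Net north component: -26.12 nmi.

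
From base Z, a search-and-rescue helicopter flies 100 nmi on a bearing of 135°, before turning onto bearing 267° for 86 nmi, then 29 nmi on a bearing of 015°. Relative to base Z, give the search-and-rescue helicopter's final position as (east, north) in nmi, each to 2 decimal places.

(-7.67, -47.20)

Leg 1 (135°, 100 nmi): east 100 sin 135° = 70.71, north 100 cos 135° = -70.71
Leg 2 (267°, 86 nmi): east 86 sin 267° = -85.88, north 86 cos 267° = -4.50
Leg 3 (015°, 29 nmi): east 29 sin 15° = 7.51, north 29 cos 15° = 28.01
Summing: -7.67 nmi east, -47.20 nmi north → (-7.67, -47.20).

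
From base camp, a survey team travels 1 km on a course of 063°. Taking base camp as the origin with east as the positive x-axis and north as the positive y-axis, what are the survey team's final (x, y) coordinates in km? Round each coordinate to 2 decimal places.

Leg 1 (063°, 1 km): east 1 sin 63° = 0.89, north 1 cos 63° = 0.45
Summing: 0.89 km east, 0.45 km north → (0.89, 0.45).

(0.89, 0.45)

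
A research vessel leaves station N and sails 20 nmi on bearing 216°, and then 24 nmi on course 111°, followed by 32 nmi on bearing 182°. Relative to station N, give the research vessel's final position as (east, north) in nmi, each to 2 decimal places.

(9.53, -56.76)

Leg 1 (216°, 20 nmi): east 20 sin 216° = -11.76, north 20 cos 216° = -16.18
Leg 2 (111°, 24 nmi): east 24 sin 111° = 22.41, north 24 cos 111° = -8.60
Leg 3 (182°, 32 nmi): east 32 sin 182° = -1.12, north 32 cos 182° = -31.98
Summing: 9.53 nmi east, -56.76 nmi north → (9.53, -56.76).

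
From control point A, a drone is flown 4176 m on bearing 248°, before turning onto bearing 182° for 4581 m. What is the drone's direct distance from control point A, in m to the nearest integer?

7348 m

Leg 1 (248°, 4176 m): east 4176 sin 248° = -3871.92, north 4176 cos 248° = -1564.36
Leg 2 (182°, 4581 m): east 4581 sin 182° = -159.87, north 4581 cos 182° = -4578.21
Net: -4031.79 east, -6142.57 north. Distance = √((-4031.79)² + (-6142.57)²) = 7347.550 m.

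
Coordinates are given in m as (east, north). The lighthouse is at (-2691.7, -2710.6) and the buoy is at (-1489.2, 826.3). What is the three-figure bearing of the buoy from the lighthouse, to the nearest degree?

019°

Δeast = -1489.2 − -2691.7 = 1202.50; Δnorth = 826.3 − -2710.6 = 3536.90.
Bearing = atan2(Δeast, Δnorth) mod 360° = 18.78° ≈ 019°.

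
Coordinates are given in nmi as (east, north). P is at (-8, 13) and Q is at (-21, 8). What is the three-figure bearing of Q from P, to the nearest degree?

Δeast = -21 − -8 = -13.00; Δnorth = 8 − 13 = -5.00.
Bearing = atan2(Δeast, Δnorth) mod 360° = 248.96° ≈ 249°.

249°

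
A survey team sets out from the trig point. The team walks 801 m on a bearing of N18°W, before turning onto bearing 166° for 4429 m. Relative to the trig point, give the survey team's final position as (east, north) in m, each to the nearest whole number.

Leg 1 (N18°W, 801 m): east 801 sin 342° = -247.52, north 801 cos 342° = 761.80
Leg 2 (166°, 4429 m): east 4429 sin 166° = 1071.47, north 4429 cos 166° = -4297.44
Summing: 823.95 m east, -3535.64 m north → (824, -3536).

(824, -3536)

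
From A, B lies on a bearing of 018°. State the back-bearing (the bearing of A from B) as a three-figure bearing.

198°

Back-bearing = 018° + 180° = 198°.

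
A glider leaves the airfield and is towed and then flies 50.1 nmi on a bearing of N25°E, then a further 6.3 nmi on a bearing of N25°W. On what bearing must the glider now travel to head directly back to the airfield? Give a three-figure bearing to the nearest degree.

Leg 1 (N25°E, 50.1 nmi): east 50.1 sin 25° = 21.17, north 50.1 cos 25° = 45.41
Leg 2 (N25°W, 6.3 nmi): east 6.3 sin 335° = -2.66, north 6.3 cos 335° = 5.71
Net displacement: 18.51 east, 51.12 north. Direction back to start is (-18.51, -51.12): bearing = atan2(-18.51, -51.12) mod 360° = 199.91° ≈ 200°.

200°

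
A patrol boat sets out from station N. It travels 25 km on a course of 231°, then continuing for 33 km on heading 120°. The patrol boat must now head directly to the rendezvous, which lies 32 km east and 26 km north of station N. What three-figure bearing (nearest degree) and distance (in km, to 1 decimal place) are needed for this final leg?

Leg 1 (231°, 25 km): east 25 sin 231° = -19.43, north 25 cos 231° = -15.73
Leg 2 (120°, 33 km): east 33 sin 120° = 28.58, north 33 cos 120° = -16.50
Current position: (9.15, -32.23). Target: (32, 26). Remaining: Δeast = 22.85, Δnorth = 58.23.
Bearing = atan2(22.85, 58.23) mod 360° = 21.42°; distance = √((22.85)² + (58.23)²) = 62.556 km.

021°, 62.6 km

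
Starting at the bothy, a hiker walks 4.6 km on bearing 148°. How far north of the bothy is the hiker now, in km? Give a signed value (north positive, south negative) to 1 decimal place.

Leg 1 (148°, 4.6 km): east 4.6 sin 148° = 2.44, north 4.6 cos 148° = -3.90
Net north component: -3.90 km.

-3.9 km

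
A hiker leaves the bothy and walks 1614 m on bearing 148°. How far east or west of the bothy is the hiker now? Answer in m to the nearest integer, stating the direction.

855 m east

Leg 1 (148°, 1614 m): east 1614 sin 148° = 855.29, north 1614 cos 148° = -1368.75
Net east component: 855.29 m.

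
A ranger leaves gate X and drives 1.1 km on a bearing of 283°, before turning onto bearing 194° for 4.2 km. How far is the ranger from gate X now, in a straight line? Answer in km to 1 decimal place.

4.4 km

Leg 1 (283°, 1.1 km): east 1.1 sin 283° = -1.07, north 1.1 cos 283° = 0.25
Leg 2 (194°, 4.2 km): east 4.2 sin 194° = -1.02, north 4.2 cos 194° = -4.08
Net: -2.09 east, -3.83 north. Distance = √((-2.09)² + (-3.83)²) = 4.360 km.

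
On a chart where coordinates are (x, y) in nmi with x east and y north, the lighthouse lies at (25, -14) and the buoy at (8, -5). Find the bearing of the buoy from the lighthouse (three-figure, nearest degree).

298°

Δeast = 8 − 25 = -17.00; Δnorth = -5 − -14 = 9.00.
Bearing = atan2(Δeast, Δnorth) mod 360° = 297.90° ≈ 298°.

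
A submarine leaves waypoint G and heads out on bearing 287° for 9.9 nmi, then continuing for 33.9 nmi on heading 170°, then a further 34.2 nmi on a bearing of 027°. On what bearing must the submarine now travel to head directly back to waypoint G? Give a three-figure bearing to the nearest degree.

270°

Leg 1 (287°, 9.9 nmi): east 9.9 sin 287° = -9.47, north 9.9 cos 287° = 2.89
Leg 2 (170°, 33.9 nmi): east 33.9 sin 170° = 5.89, north 33.9 cos 170° = -33.38
Leg 3 (027°, 34.2 nmi): east 34.2 sin 27° = 15.53, north 34.2 cos 27° = 30.47
Net displacement: 11.95 east, -0.02 north. Direction back to start is (-11.95, 0.02): bearing = atan2(-11.95, 0.02) mod 360° = 270.09° ≈ 270°.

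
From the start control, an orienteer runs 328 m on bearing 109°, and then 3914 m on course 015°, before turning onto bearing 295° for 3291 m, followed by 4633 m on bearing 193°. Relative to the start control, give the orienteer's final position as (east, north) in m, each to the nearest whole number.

Leg 1 (109°, 328 m): east 328 sin 109° = 310.13, north 328 cos 109° = -106.79
Leg 2 (015°, 3914 m): east 3914 sin 15° = 1013.02, north 3914 cos 15° = 3780.63
Leg 3 (295°, 3291 m): east 3291 sin 295° = -2982.66, north 3291 cos 295° = 1390.84
Leg 4 (193°, 4633 m): east 4633 sin 193° = -1042.20, north 4633 cos 193° = -4514.26
Summing: -2701.71 m east, 550.43 m north → (-2702, 550).

(-2702, 550)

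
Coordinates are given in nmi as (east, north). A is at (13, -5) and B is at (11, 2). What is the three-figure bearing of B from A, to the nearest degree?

344°

Δeast = 11 − 13 = -2.00; Δnorth = 2 − -5 = 7.00.
Bearing = atan2(Δeast, Δnorth) mod 360° = 344.05° ≈ 344°.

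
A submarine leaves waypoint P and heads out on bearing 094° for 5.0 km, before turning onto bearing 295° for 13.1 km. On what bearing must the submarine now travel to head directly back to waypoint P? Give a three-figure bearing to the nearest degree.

Leg 1 (094°, 5.0 km): east 5.0 sin 94° = 4.99, north 5.0 cos 94° = -0.35
Leg 2 (295°, 13.1 km): east 13.1 sin 295° = -11.87, north 13.1 cos 295° = 5.54
Net displacement: -6.88 east, 5.19 north. Direction back to start is (6.88, -5.19): bearing = atan2(6.88, -5.19) mod 360° = 127.00° ≈ 127°.

127°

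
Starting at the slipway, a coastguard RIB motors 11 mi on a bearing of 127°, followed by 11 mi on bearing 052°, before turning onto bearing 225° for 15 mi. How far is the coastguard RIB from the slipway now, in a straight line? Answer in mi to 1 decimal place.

12.5 mi

Leg 1 (127°, 11 mi): east 11 sin 127° = 8.78, north 11 cos 127° = -6.62
Leg 2 (052°, 11 mi): east 11 sin 52° = 8.67, north 11 cos 52° = 6.77
Leg 3 (225°, 15 mi): east 15 sin 225° = -10.61, north 15 cos 225° = -10.61
Net: 6.85 east, -10.45 north. Distance = √((6.85)² + (-10.45)²) = 12.497 mi.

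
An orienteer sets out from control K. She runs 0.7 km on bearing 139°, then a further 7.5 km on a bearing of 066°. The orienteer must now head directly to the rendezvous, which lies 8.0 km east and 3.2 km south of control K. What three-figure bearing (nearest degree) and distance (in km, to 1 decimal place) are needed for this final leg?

173°, 5.8 km

Leg 1 (139°, 0.7 km): east 0.7 sin 139° = 0.46, north 0.7 cos 139° = -0.53
Leg 2 (066°, 7.5 km): east 7.5 sin 66° = 6.85, north 7.5 cos 66° = 3.05
Current position: (7.31, 2.52). Target: (8.0, -3.2). Remaining: Δeast = 0.69, Δnorth = -5.72.
Bearing = atan2(0.69, -5.72) mod 360° = 173.13°; distance = √((0.69)² + (-5.72)²) = 5.764 km.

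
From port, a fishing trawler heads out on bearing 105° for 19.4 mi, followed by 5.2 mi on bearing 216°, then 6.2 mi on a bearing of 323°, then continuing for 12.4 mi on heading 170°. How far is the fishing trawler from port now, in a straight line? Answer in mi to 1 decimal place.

21.7 mi

Leg 1 (105°, 19.4 mi): east 19.4 sin 105° = 18.74, north 19.4 cos 105° = -5.02
Leg 2 (216°, 5.2 mi): east 5.2 sin 216° = -3.06, north 5.2 cos 216° = -4.21
Leg 3 (323°, 6.2 mi): east 6.2 sin 323° = -3.73, north 6.2 cos 323° = 4.95
Leg 4 (170°, 12.4 mi): east 12.4 sin 170° = 2.15, north 12.4 cos 170° = -12.21
Net: 14.10 east, -16.49 north. Distance = √((14.10)² + (-16.49)²) = 21.698 mi.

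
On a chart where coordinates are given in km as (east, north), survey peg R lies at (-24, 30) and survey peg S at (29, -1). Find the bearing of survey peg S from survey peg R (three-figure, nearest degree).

Δeast = 29 − -24 = 53.00; Δnorth = -1 − 30 = -31.00.
Bearing = atan2(Δeast, Δnorth) mod 360° = 120.32° ≈ 120°.

120°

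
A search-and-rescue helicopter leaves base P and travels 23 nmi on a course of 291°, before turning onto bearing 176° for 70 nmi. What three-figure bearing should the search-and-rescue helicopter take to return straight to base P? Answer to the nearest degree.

015°

Leg 1 (291°, 23 nmi): east 23 sin 291° = -21.47, north 23 cos 291° = 8.24
Leg 2 (176°, 70 nmi): east 70 sin 176° = 4.88, north 70 cos 176° = -69.83
Net displacement: -16.59 east, -61.59 north. Direction back to start is (16.59, 61.59): bearing = atan2(16.59, 61.59) mod 360° = 15.08° ≈ 015°.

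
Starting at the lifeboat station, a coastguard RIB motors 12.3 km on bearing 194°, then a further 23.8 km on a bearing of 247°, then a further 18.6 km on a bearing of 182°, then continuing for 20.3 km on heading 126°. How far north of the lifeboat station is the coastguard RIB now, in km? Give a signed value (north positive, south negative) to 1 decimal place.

-51.8 km

Leg 1 (194°, 12.3 km): east 12.3 sin 194° = -2.98, north 12.3 cos 194° = -11.93
Leg 2 (247°, 23.8 km): east 23.8 sin 247° = -21.91, north 23.8 cos 247° = -9.30
Leg 3 (182°, 18.6 km): east 18.6 sin 182° = -0.65, north 18.6 cos 182° = -18.59
Leg 4 (126°, 20.3 km): east 20.3 sin 126° = 16.42, north 20.3 cos 126° = -11.93
Net north component: -51.75 km.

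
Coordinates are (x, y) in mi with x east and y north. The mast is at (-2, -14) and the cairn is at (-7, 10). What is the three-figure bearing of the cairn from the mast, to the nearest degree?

Δeast = -7 − -2 = -5.00; Δnorth = 10 − -14 = 24.00.
Bearing = atan2(Δeast, Δnorth) mod 360° = 348.23° ≈ 348°.

348°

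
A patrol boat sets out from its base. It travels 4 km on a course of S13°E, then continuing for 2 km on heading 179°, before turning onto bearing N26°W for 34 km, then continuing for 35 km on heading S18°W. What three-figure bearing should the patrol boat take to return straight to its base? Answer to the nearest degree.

Leg 1 (S13°E, 4 km): east 4 sin 167° = 0.90, north 4 cos 167° = -3.90
Leg 2 (179°, 2 km): east 2 sin 179° = 0.03, north 2 cos 179° = -2.00
Leg 3 (N26°W, 34 km): east 34 sin 334° = -14.90, north 34 cos 334° = 30.56
Leg 4 (S18°W, 35 km): east 35 sin 198° = -10.82, north 35 cos 198° = -33.29
Net displacement: -24.79 east, -8.63 north. Direction back to start is (24.79, 8.63): bearing = atan2(24.79, 8.63) mod 360° = 70.81° ≈ 071°.

071°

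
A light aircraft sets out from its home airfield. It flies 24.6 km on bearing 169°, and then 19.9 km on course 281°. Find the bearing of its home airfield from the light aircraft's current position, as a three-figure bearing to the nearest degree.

036°

Leg 1 (169°, 24.6 km): east 24.6 sin 169° = 4.69, north 24.6 cos 169° = -24.15
Leg 2 (281°, 19.9 km): east 19.9 sin 281° = -19.53, north 19.9 cos 281° = 3.80
Net displacement: -14.84 east, -20.35 north. Direction back to start is (14.84, 20.35): bearing = atan2(14.84, 20.35) mod 360° = 36.10° ≈ 036°.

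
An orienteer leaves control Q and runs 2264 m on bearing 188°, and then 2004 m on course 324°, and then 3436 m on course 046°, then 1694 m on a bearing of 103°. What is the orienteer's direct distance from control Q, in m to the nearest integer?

2972 m

Leg 1 (188°, 2264 m): east 2264 sin 188° = -315.09, north 2264 cos 188° = -2241.97
Leg 2 (324°, 2004 m): east 2004 sin 324° = -1177.92, north 2004 cos 324° = 1621.27
Leg 3 (046°, 3436 m): east 3436 sin 46° = 2471.65, north 3436 cos 46° = 2386.85
Leg 4 (103°, 1694 m): east 1694 sin 103° = 1650.58, north 1694 cos 103° = -381.07
Net: 2629.22 east, 1385.08 north. Distance = √((2629.22)² + (1385.08)²) = 2971.746 m.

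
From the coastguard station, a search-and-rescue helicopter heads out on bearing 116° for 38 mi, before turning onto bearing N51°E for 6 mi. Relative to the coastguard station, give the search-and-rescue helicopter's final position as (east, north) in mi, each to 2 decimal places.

Leg 1 (116°, 38 mi): east 38 sin 116° = 34.15, north 38 cos 116° = -16.66
Leg 2 (N51°E, 6 mi): east 6 sin 51° = 4.66, north 6 cos 51° = 3.78
Summing: 38.82 mi east, -12.88 mi north → (38.82, -12.88).

(38.82, -12.88)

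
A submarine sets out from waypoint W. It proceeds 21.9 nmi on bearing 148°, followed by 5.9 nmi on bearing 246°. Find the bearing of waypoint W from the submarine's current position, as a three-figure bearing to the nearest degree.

343°

Leg 1 (148°, 21.9 nmi): east 21.9 sin 148° = 11.61, north 21.9 cos 148° = -18.57
Leg 2 (246°, 5.9 nmi): east 5.9 sin 246° = -5.39, north 5.9 cos 246° = -2.40
Net displacement: 6.22 east, -20.97 north. Direction back to start is (-6.22, 20.97): bearing = atan2(-6.22, 20.97) mod 360° = 343.49° ≈ 343°.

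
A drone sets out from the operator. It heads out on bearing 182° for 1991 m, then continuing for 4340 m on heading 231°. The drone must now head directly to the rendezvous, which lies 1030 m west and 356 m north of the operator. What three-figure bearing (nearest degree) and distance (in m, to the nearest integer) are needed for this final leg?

Leg 1 (182°, 1991 m): east 1991 sin 182° = -69.48, north 1991 cos 182° = -1989.79
Leg 2 (231°, 4340 m): east 4340 sin 231° = -3372.81, north 4340 cos 231° = -2731.25
Current position: (-3442.30, -4721.04). Target: (-1030, 356). Remaining: Δeast = 2412.30, Δnorth = 5077.04.
Bearing = atan2(2412.30, 5077.04) mod 360° = 25.41°; distance = √((2412.30)² + (5077.04)²) = 5620.987 m.

025°, 5621 m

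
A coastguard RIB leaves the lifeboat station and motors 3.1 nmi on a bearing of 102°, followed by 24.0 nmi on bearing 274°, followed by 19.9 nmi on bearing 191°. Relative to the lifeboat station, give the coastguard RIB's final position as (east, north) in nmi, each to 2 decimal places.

Leg 1 (102°, 3.1 nmi): east 3.1 sin 102° = 3.03, north 3.1 cos 102° = -0.64
Leg 2 (274°, 24.0 nmi): east 24.0 sin 274° = -23.94, north 24.0 cos 274° = 1.67
Leg 3 (191°, 19.9 nmi): east 19.9 sin 191° = -3.80, north 19.9 cos 191° = -19.53
Summing: -24.71 nmi east, -18.50 nmi north → (-24.71, -18.50).

(-24.71, -18.50)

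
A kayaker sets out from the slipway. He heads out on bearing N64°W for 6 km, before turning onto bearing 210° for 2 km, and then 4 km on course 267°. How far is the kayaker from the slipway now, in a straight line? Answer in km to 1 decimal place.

Leg 1 (N64°W, 6 km): east 6 sin 296° = -5.39, north 6 cos 296° = 2.63
Leg 2 (210°, 2 km): east 2 sin 210° = -1.00, north 2 cos 210° = -1.73
Leg 3 (267°, 4 km): east 4 sin 267° = -3.99, north 4 cos 267° = -0.21
Net: -10.39 east, 0.69 north. Distance = √((-10.39)² + (0.69)²) = 10.410 km.

10.4 km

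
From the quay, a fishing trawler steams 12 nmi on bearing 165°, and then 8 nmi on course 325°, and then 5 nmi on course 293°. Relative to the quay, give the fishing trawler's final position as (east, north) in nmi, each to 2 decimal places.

(-6.09, -3.08)

Leg 1 (165°, 12 nmi): east 12 sin 165° = 3.11, north 12 cos 165° = -11.59
Leg 2 (325°, 8 nmi): east 8 sin 325° = -4.59, north 8 cos 325° = 6.55
Leg 3 (293°, 5 nmi): east 5 sin 293° = -4.60, north 5 cos 293° = 1.95
Summing: -6.09 nmi east, -3.08 nmi north → (-6.09, -3.08).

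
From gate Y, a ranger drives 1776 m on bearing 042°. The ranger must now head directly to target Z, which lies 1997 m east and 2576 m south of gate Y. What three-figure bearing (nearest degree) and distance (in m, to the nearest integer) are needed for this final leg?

Leg 1 (042°, 1776 m): east 1776 sin 42° = 1188.38, north 1776 cos 42° = 1319.83
Current position: (1188.38, 1319.83). Target: (1997, -2576). Remaining: Δeast = 808.62, Δnorth = -3895.83.
Bearing = atan2(808.62, -3895.83) mod 360° = 168.27°; distance = √((808.62)² + (-3895.83)²) = 3978.860 m.

168°, 3979 m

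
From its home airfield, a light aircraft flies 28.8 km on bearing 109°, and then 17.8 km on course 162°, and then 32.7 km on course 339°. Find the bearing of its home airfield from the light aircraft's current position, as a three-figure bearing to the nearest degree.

259°

Leg 1 (109°, 28.8 km): east 28.8 sin 109° = 27.23, north 28.8 cos 109° = -9.38
Leg 2 (162°, 17.8 km): east 17.8 sin 162° = 5.50, north 17.8 cos 162° = -16.93
Leg 3 (339°, 32.7 km): east 32.7 sin 339° = -11.72, north 32.7 cos 339° = 30.53
Net displacement: 21.01 east, 4.22 north. Direction back to start is (-21.01, -4.22): bearing = atan2(-21.01, -4.22) mod 360° = 258.64° ≈ 259°.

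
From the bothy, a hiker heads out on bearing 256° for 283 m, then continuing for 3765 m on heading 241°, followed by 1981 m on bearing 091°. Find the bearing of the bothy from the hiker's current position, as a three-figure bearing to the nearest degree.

Leg 1 (256°, 283 m): east 283 sin 256° = -274.59, north 283 cos 256° = -68.46
Leg 2 (241°, 3765 m): east 3765 sin 241° = -3292.94, north 3765 cos 241° = -1825.31
Leg 3 (091°, 1981 m): east 1981 sin 91° = 1980.70, north 1981 cos 91° = -34.57
Net displacement: -1586.84 east, -1928.35 north. Direction back to start is (1586.84, 1928.35): bearing = atan2(1586.84, 1928.35) mod 360° = 39.45° ≈ 039°.

039°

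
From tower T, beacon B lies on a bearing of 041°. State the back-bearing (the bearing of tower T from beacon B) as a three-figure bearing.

Back-bearing = 041° + 180° = 221°.

221°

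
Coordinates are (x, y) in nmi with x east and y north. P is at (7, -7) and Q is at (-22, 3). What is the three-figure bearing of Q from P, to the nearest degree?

289°

Δeast = -22 − 7 = -29.00; Δnorth = 3 − -7 = 10.00.
Bearing = atan2(Δeast, Δnorth) mod 360° = 289.03° ≈ 289°.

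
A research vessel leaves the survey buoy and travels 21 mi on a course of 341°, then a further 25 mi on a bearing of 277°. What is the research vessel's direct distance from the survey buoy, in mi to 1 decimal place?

39.1 mi

Leg 1 (341°, 21 mi): east 21 sin 341° = -6.84, north 21 cos 341° = 19.86
Leg 2 (277°, 25 mi): east 25 sin 277° = -24.81, north 25 cos 277° = 3.05
Net: -31.65 east, 22.90 north. Distance = √((-31.65)² + (22.90)²) = 39.068 mi.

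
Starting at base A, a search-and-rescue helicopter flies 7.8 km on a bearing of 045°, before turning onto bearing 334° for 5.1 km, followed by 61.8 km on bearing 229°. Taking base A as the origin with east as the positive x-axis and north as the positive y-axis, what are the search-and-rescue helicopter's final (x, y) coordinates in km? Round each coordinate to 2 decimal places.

Leg 1 (045°, 7.8 km): east 7.8 sin 45° = 5.52, north 7.8 cos 45° = 5.52
Leg 2 (334°, 5.1 km): east 5.1 sin 334° = -2.24, north 5.1 cos 334° = 4.58
Leg 3 (229°, 61.8 km): east 61.8 sin 229° = -46.64, north 61.8 cos 229° = -40.54
Summing: -43.36 km east, -30.45 km north → (-43.36, -30.45).

(-43.36, -30.45)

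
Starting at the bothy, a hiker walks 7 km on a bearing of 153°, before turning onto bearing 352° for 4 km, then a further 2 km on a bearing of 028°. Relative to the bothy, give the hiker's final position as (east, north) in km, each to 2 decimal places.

Leg 1 (153°, 7 km): east 7 sin 153° = 3.18, north 7 cos 153° = -6.24
Leg 2 (352°, 4 km): east 4 sin 352° = -0.56, north 4 cos 352° = 3.96
Leg 3 (028°, 2 km): east 2 sin 28° = 0.94, north 2 cos 28° = 1.77
Summing: 3.56 km east, -0.51 km north → (3.56, -0.51).

(3.56, -0.51)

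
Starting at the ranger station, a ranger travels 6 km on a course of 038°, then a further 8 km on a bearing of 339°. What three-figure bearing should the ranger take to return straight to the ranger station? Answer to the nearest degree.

184°

Leg 1 (038°, 6 km): east 6 sin 38° = 3.69, north 6 cos 38° = 4.73
Leg 2 (339°, 8 km): east 8 sin 339° = -2.87, north 8 cos 339° = 7.47
Net displacement: 0.83 east, 12.20 north. Direction back to start is (-0.83, -12.20): bearing = atan2(-0.83, -12.20) mod 360° = 183.88° ≈ 184°.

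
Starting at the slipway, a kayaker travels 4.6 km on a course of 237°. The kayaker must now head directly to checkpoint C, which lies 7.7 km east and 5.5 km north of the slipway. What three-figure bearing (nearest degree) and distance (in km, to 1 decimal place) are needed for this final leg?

Leg 1 (237°, 4.6 km): east 4.6 sin 237° = -3.86, north 4.6 cos 237° = -2.51
Current position: (-3.86, -2.51). Target: (7.7, 5.5). Remaining: Δeast = 11.56, Δnorth = 8.01.
Bearing = atan2(11.56, 8.01) mod 360° = 55.29°; distance = √((11.56)² + (8.01)²) = 14.060 km.

055°, 14.1 km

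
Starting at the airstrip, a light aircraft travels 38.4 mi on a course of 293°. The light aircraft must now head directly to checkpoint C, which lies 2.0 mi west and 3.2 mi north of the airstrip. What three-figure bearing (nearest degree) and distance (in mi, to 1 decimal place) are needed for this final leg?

109°, 35.4 mi

Leg 1 (293°, 38.4 mi): east 38.4 sin 293° = -35.35, north 38.4 cos 293° = 15.00
Current position: (-35.35, 15.00). Target: (-2.0, 3.2). Remaining: Δeast = 33.35, Δnorth = -11.80.
Bearing = atan2(33.35, -11.80) mod 360° = 109.49°; distance = √((33.35)² + (-11.80)²) = 35.375 mi.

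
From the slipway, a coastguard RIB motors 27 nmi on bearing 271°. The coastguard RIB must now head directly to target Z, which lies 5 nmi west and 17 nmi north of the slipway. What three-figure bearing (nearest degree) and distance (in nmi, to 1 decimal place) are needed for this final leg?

Leg 1 (271°, 27 nmi): east 27 sin 271° = -27.00, north 27 cos 271° = 0.47
Current position: (-27.00, 0.47). Target: (-5, 17). Remaining: Δeast = 22.00, Δnorth = 16.53.
Bearing = atan2(22.00, 16.53) mod 360° = 53.08°; distance = √((22.00)² + (16.53)²) = 27.514 nmi.

053°, 27.5 nmi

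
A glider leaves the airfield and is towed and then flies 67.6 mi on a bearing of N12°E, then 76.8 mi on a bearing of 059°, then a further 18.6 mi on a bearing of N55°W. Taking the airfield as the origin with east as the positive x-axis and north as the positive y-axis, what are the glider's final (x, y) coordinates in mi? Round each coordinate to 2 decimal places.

Leg 1 (N12°E, 67.6 mi): east 67.6 sin 12° = 14.05, north 67.6 cos 12° = 66.12
Leg 2 (059°, 76.8 mi): east 76.8 sin 59° = 65.83, north 76.8 cos 59° = 39.55
Leg 3 (N55°W, 18.6 mi): east 18.6 sin 305° = -15.24, north 18.6 cos 305° = 10.67
Summing: 64.65 mi east, 116.35 mi north → (64.65, 116.35).

(64.65, 116.35)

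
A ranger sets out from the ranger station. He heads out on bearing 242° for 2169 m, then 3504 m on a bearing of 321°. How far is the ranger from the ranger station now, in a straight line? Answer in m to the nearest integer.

Leg 1 (242°, 2169 m): east 2169 sin 242° = -1915.11, north 2169 cos 242° = -1018.28
Leg 2 (321°, 3504 m): east 3504 sin 321° = -2205.14, north 3504 cos 321° = 2723.12
Net: -4120.25 east, 1704.84 north. Distance = √((-4120.25)² + (1704.84)²) = 4459.029 m.

4459 m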